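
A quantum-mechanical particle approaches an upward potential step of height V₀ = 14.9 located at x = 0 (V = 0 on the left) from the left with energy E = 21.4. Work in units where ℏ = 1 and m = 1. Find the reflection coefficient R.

The wavenumbers are k₁ = √(2mE)/ℏ = 6.542 on the left and k₂ = √(2m(E − V₀))/ℏ = 3.606 on the right.
Continuity of ψ and ψ′ at the step yields the reflection amplitude r = (k₁ − k₂)/(k₁ + k₂) = 0.2894; thus R = |r|² = 0.08374, T = 0.9163.

R = 0.0837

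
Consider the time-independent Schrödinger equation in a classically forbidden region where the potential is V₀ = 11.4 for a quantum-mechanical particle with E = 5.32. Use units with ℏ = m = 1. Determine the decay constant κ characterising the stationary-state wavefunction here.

Since E < V₀ the TISE in this region is ψ'' = κ²ψ with κ = √(2m(V₀ − E))/ℏ.
κ = √(2 × 1 × 6.08) = 3.487.

κ = 3.49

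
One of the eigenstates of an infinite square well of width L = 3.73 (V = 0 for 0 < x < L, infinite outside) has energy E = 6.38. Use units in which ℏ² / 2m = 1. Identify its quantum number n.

For an infinite well E_n = n²π²ℏ²/(2mL²), so n = (L/πℏ)√(2mE).
n = (3.73/π) × √(2 × 0.5 × 6.38) = 2.999 → n = 3.

n = 3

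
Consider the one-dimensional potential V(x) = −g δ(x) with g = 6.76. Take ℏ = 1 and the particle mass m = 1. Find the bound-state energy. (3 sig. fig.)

E = -22.8

The bound state is ψ(x) = √κ e^{−κ|x|}. The derivative jump ψ'(0⁺) − ψ'(0⁻) = −(2mg/ℏ²)ψ(0) fixes κ = mg/ℏ² = 6.760.
Then E = −ℏ²κ²/(2m) = −mg²/(2ℏ²) = -22.85.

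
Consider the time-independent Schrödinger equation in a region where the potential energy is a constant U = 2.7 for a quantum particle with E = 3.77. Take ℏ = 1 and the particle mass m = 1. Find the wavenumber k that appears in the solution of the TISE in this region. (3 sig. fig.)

With E > U the solution is oscillatory, ψ ∝ e^{±ikx} with k = √(2m(E − U))/ℏ.
k = √(2 × 1 × 1.07) = 1.463.

k = 1.46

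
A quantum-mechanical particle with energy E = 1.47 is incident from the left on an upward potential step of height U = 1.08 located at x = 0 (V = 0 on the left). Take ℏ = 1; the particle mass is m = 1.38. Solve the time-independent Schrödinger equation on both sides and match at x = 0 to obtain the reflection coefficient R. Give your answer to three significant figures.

The wavenumbers are k₁ = √(2mE)/ℏ = 2.014 on the left and k₂ = √(2m(E − U))/ℏ = 1.037 on the right.
Matching ψ and ψ′ at x = 0 gives r = (k₁ − k₂)/(k₁ + k₂), so R = r² = 0.1024 and T = 1 − R = 0.8976.

R = 0.102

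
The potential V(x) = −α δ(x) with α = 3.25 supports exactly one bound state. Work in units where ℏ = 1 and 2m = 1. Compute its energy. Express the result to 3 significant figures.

E = -2.64

The bound state is ψ(x) = √κ e^{−κ|x|}. The derivative jump ψ'(0⁺) − ψ'(0⁻) = −(2mα/ℏ²)ψ(0) fixes κ = mα/ℏ² = 1.625.
Then E = −ℏ²κ²/(2m) = −mα²/(2ℏ²) = -2.641.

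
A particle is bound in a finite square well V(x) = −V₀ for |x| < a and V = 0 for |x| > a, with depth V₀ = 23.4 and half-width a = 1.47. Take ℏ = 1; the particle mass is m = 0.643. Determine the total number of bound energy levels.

N = 6

The dimensionless depth is z₀ = a√(2mV₀)/ℏ = 1.47 × √(30.09) = 8.064.
The even/odd transcendental equations gain one root per π/2 in z₀, giving N = 1 + ⌊2z₀/π⌋ = 1 + ⌊5.134⌋ = 6.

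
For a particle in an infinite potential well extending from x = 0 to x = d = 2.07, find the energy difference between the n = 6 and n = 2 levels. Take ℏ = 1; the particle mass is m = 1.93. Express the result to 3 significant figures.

E_n = n²π²ℏ²/(2md²), so ΔE = (6² − 2²) π²ℏ²/(2md²).
ΔE = 32 × π² / (2 × 1.93 × 2.07²) = 19.10.

ΔE = 19.1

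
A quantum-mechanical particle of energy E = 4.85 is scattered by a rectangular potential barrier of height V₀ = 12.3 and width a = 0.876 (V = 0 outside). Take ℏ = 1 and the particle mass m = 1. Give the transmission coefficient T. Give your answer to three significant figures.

T = 0.00441

E < V₀: inside the barrier ψ ∝ e^{±κx} with κ = √(2m(V₀ − E))/ℏ = 3.860.
κa = 3.381, sinh(κa) = 14.69.
The exact tunnelling result is T⁻¹ = 1 + V₀² sinh²(κa) / [4E(V₀ − E)] = 226.9, so T = 0.00441.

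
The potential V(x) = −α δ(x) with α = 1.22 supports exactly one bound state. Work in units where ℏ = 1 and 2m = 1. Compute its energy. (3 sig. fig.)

For x ≠ 0 the bound state is ψ ∝ e^{−κ|x|}; integrating the TISE across the delta gives the cusp condition 2κ = 2mα/ℏ², so κ = 0.6100.
Then E = −ℏ²κ²/(2m) = −mα²/(2ℏ²) = -0.3721.

E = -0.372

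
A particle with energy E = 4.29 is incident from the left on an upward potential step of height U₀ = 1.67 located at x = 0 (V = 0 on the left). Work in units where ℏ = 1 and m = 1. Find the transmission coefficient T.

T = 0.985

The wavenumbers are k₁ = √(2mE)/ℏ = 2.929 on the left and k₂ = √(2m(E − U₀))/ℏ = 2.289 on the right.
Continuity of ψ and ψ′ at the step yields the reflection amplitude r = (k₁ − k₂)/(k₁ + k₂) = 0.1227; thus R = |r|² = 0.01504, T = 0.9850.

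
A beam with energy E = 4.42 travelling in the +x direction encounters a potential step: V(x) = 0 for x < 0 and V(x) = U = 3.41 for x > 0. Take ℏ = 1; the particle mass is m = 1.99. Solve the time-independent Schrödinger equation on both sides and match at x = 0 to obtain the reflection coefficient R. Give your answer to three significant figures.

R = 0.125

On each side the TISE gives plane waves with k = √(2m(E − V))/ℏ: k₁ = √(2·1.99·4.42) = 4.194, k₂ = √(2·1.99·1.01) = 2.005.
Continuity of ψ and ψ′ at the step yields the reflection amplitude r = (k₁ − k₂)/(k₁ + k₂) = 0.3532; thus R = |r|² = 0.1247, T = 0.8753.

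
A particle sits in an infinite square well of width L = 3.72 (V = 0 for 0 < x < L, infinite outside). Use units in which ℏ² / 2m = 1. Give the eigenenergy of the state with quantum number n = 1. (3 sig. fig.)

E = 0.713

Requiring ψ(0) = ψ(L) = 0 quantises k = nπ/L, hence E_n = ℏ²k²/2m = n²π²ℏ²/(2mL²).
E_1 = 1² × π² / (2 × 0.5 × 3.72²) = 0.7132.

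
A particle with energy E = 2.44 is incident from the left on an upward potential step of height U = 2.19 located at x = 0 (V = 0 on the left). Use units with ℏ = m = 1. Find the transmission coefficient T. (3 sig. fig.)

T = 0.735

The wavenumbers are k₁ = √(2mE)/ℏ = 2.209 on the left and k₂ = √(2m(E − U))/ℏ = 0.7071 on the right.
Matching ψ and ψ′ at x = 0 gives r = (k₁ − k₂)/(k₁ + k₂), so R = r² = 0.2653 and T = 1 − R = 0.7347.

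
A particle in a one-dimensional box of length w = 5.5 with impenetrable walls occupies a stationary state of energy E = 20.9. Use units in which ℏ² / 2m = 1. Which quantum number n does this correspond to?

n = 8

For an infinite well E_n = n²π²ℏ²/(2mw²), so n = (w/πℏ)√(2mE).
n = (5.5/π) × √(2 × 0.5 × 20.9) = 8.004 → n = 8.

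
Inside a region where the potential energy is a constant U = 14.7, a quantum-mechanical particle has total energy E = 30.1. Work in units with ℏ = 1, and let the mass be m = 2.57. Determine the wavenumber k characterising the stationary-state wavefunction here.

With E > U the solution is oscillatory, ψ ∝ e^{±ikx} with k = √(2m(E − U))/ℏ.
k = √(2 × 2.57 × 15.4) = 8.897.

k = 8.90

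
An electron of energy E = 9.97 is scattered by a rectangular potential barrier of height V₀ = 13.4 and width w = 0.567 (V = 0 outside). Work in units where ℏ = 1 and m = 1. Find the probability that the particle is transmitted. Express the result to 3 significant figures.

T = 0.148

E < V₀: inside the barrier ψ ∝ e^{±κx} with κ = √(2m(V₀ − E))/ℏ = 2.619.
κw = 1.485, sinh(κw) = 2.094.
The exact tunnelling result is T⁻¹ = 1 + V₀² sinh²(κw) / [4E(V₀ − E)] = 6.758, so T = 0.148.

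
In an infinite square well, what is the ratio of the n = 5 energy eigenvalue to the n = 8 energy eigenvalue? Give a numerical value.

0.390625

E_n = n²π²ℏ²/(2mL²) so the ratio is n₂²/n₁² = 25/64 = 0.390625.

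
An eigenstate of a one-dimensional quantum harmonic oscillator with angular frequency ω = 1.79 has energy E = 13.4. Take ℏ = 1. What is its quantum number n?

n = 7

Invert E_n = (n + ½)ℏω: n = E/ℏω − ½ = 6.986, so n = 7.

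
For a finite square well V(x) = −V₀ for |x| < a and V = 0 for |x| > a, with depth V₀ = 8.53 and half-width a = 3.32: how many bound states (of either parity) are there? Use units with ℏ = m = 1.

The dimensionless depth is z₀ = a√(2mV₀)/ℏ = 3.32 × √(17.06) = 13.71.
The even/odd transcendental equations gain one root per π/2 in z₀, giving N = 1 + ⌊2z₀/π⌋ = 1 + ⌊8.730⌋ = 9.

N = 9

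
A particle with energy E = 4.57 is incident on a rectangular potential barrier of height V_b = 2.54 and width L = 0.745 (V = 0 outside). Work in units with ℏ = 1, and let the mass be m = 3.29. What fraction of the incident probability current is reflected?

R = 0.0279

Above the barrier the interior wavenumber is k₂ = √(2m(E − V_b))/ℏ = 3.655, giving phase k₂L = 2.723.
T = [1 + V_b² sin²(k₂L) / (4E(E − V_b))]⁻¹ = 1/1.029 = 0.972.
R = 1 − T = 0.0279.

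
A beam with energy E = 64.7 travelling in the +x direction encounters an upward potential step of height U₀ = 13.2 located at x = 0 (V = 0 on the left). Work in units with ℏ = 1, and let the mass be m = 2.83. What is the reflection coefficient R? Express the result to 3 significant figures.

The wavenumbers are k₁ = √(2mE)/ℏ = 19.14 on the left and k₂ = √(2m(E − U₀))/ℏ = 17.07 on the right.
Matching ψ and ψ′ at x = 0 gives r = (k₁ − k₂)/(k₁ + k₂), so R = r² = 0.003247 and T = 1 − R = 0.9968.

R = 0.00325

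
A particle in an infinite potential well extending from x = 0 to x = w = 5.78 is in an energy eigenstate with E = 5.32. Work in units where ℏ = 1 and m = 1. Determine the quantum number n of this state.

n = 6

From E_n = n²π²ℏ²/(2mw²) invert to n = √(2mw²E)/(πℏ).
n = (5.78/π) × √(2 × 1 × 5.32) = 6.001 → n = 6.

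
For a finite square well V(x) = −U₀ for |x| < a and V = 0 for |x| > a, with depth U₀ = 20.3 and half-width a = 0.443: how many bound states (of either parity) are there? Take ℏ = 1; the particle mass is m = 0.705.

N = 2

Define the well-strength parameter z₀ = (a/ℏ)√(2mU₀) = 0.443 × √(2·0.705·20.3) = 2.370.
A new bound state (alternating even/odd) appears each time z₀ passes a multiple of π/2, so N = ⌊2z₀/π⌋ + 1 = ⌊1.509⌋ + 1 = 2.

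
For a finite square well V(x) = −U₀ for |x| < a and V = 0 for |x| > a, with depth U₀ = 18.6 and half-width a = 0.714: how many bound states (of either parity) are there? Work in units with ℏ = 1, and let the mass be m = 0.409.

N = 2

Define the well-strength parameter z₀ = (a/ℏ)√(2mU₀) = 0.714 × √(2·0.409·18.6) = 2.785.
A new bound state (alternating even/odd) appears each time z₀ passes a multiple of π/2, so N = ⌊2z₀/π⌋ + 1 = ⌊1.773⌋ + 1 = 2.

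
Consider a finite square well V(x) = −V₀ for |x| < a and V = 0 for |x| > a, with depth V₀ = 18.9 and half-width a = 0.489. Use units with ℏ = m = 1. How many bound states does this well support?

Define the well-strength parameter z₀ = (a/ℏ)√(2mV₀) = 0.489 × √(2·1·18.9) = 3.006.
The even/odd transcendental equations gain one root per π/2 in z₀, giving N = 1 + ⌊2z₀/π⌋ = 1 + ⌊1.914⌋ = 2.

N = 2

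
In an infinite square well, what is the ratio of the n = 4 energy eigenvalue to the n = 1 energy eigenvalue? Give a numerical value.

E_n = n²π²ℏ²/(2mL²) so the ratio is n₂²/n₁² = 16/1 = 16.

16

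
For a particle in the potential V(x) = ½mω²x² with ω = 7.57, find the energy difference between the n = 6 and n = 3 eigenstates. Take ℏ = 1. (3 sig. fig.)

ΔE = 22.7

E_n = ℏω(n + ½), so ΔE = (6 − 3) ℏω = 3 × 7.57 = 22.71.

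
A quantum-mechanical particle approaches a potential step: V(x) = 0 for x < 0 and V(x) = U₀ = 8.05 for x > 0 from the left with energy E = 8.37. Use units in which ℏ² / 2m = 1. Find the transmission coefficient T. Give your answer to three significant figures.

T = 0.547

On each side the TISE gives plane waves with k = √(2m(E − V))/ℏ: k₁ = √(2·½·8.37) = 2.893, k₂ = √(2·½·0.32) = 0.5657.
Continuity of ψ and ψ′ at the step yields the reflection amplitude r = (k₁ − k₂)/(k₁ + k₂) = 0.6729; thus R = |r|² = 0.4528, T = 0.5472.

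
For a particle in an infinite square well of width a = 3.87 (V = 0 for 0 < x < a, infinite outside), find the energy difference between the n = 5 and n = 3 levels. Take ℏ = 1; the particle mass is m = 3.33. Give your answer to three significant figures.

E_n = n²π²ℏ²/(2ma²), so ΔE = (5² − 3²) π²ℏ²/(2ma²).
ΔE = 16 × π² / (2 × 3.33 × 3.87²) = 1.583.

ΔE = 1.58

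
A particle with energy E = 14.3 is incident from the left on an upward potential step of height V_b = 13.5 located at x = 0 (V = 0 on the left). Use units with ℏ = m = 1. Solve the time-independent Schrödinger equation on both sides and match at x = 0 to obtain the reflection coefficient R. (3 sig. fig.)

R = 0.381

On each side the TISE gives plane waves with k = √(2m(E − V))/ℏ: k₁ = √(2·1·14.3) = 5.348, k₂ = √(2·1·0.8) = 1.265.
Continuity of ψ and ψ′ at the step yields the reflection amplitude r = (k₁ − k₂)/(k₁ + k₂) = 0.6174; thus R = |r|² = 0.3812, T = 0.6188.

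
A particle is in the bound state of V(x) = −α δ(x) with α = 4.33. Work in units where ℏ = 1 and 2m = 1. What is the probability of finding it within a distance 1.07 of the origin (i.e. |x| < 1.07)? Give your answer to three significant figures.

The normalised bound state is ψ = √κ e^{−κ|x|} with κ = mα/ℏ² = 2.165.
P(|x| < d) = ∫_{−d}^{d} κ e^{−2κ|x|} dx = 1 − e^{−2κd} = 1 − e^{−4.633} = 0.9903.

P = 0.990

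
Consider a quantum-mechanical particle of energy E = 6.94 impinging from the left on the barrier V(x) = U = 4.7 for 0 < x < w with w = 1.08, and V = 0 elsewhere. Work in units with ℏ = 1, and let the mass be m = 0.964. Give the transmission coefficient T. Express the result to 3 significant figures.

T = 0.822

Above the barrier the interior wavenumber is k₂ = √(2m(E − U))/ℏ = 2.078, giving phase k₂w = 2.244.
Matching at both interfaces gives T⁻¹ = 1 + U² sin²(k₂w) / [4E(E − U)] = 1.217, hence T = 0.822.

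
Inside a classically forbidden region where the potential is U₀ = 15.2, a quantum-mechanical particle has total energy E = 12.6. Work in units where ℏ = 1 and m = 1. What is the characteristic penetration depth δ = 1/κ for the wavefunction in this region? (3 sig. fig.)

δ = 0.439

Since E < U₀ the TISE in this region is ψ'' = κ²ψ with κ = √(2m(U₀ − E))/ℏ.
κ = √(2 × 1 × 2.6) = 2.280. The penetration depth is δ = 1/κ = 0.439.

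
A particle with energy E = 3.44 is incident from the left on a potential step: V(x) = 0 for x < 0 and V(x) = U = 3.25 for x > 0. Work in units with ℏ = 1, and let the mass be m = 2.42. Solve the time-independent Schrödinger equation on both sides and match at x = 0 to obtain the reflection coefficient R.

The wavenumbers are k₁ = √(2mE)/ℏ = 4.080 on the left and k₂ = √(2m(E − U))/ℏ = 0.9590 on the right.
Continuity of ψ and ψ′ at the step yields the reflection amplitude r = (k₁ − k₂)/(k₁ + k₂) = 0.6194; thus R = |r|² = 0.3837, T = 0.6163.

R = 0.384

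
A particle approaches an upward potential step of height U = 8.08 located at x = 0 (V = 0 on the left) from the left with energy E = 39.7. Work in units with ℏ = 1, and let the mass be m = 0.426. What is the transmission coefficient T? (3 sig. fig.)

On each side the TISE gives plane waves with k = √(2m(E − V))/ℏ: k₁ = √(2·0.426·39.7) = 5.816, k₂ = √(2·0.426·31.62) = 5.190.
Matching ψ and ψ′ at x = 0 gives r = (k₁ − k₂)/(k₁ + k₂), so R = r² = 0.003230 and T = 1 − R = 0.9968.

T = 0.997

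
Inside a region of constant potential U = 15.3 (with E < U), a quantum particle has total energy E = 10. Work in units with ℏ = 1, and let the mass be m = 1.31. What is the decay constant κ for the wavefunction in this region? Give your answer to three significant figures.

Since E < U the TISE in this region is ψ'' = κ²ψ with κ = √(2m(U − E))/ℏ.
κ = √(2 × 1.31 × 5.3) = 3.726.

κ = 3.73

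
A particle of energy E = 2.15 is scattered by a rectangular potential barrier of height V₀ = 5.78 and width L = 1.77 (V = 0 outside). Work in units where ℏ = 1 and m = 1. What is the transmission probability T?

T = 0.000269

Since E < V₀ the interior solution is evanescent with decay constant κ = √(2m(V₀ − E))/ℏ = 2.694.
κL = 4.769, sinh(κL) = 58.91.
The exact tunnelling result is T⁻¹ = 1 + V₀² sinh²(κL) / [4E(V₀ − E)] = 3714, so T = 0.000269.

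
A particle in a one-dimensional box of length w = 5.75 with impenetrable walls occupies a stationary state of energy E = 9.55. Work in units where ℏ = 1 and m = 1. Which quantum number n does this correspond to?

n = 8

For an infinite well E_n = n²π²ℏ²/(2mw²), so n = (w/πℏ)√(2mE).
n = (5.75/π) × √(2 × 1 × 9.55) = 7.999 → n = 8.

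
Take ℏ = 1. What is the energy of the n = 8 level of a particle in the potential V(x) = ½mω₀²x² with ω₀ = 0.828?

Using E_n = (n + ½)ℏω₀: E_8 = 8.5 × 0.828 = 7.038.

E = 7.04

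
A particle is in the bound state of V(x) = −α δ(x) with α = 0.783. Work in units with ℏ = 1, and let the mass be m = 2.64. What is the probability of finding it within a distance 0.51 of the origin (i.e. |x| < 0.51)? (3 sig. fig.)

The normalised bound state is ψ = √κ e^{−κ|x|} with κ = mα/ℏ² = 2.067.
P(|x| < d) = ∫_{−d}^{d} κ e^{−2κ|x|} dx = 1 − e^{−2κd} = 1 − e^{−2.108} = 0.8786.

P = 0.879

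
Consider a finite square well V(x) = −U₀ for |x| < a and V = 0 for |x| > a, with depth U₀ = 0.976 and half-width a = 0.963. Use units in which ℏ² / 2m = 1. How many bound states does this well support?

Define the well-strength parameter z₀ = (a/ℏ)√(2mU₀) = 0.963 × √(2·0.5·0.976) = 0.9514.
The even/odd transcendental equations gain one root per π/2 in z₀, giving N = 1 + ⌊2z₀/π⌋ = 1 + ⌊0.6057⌋ = 1.

N = 1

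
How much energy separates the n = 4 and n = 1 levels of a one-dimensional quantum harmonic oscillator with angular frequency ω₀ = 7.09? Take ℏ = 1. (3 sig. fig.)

E_n = ℏω₀(n + ½), so ΔE = (4 − 1) ℏω₀ = 3 × 7.09 = 21.27.

ΔE = 21.3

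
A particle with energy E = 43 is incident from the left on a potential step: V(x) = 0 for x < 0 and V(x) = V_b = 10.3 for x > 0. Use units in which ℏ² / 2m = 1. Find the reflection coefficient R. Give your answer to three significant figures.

The wavenumbers are k₁ = √(2mE)/ℏ = 6.557 on the left and k₂ = √(2m(E − V_b))/ℏ = 5.718 on the right.
Continuity of ψ and ψ′ at the step yields the reflection amplitude r = (k₁ − k₂)/(k₁ + k₂) = 0.06835; thus R = |r|² = 0.004672, T = 0.9953.

R = 0.00467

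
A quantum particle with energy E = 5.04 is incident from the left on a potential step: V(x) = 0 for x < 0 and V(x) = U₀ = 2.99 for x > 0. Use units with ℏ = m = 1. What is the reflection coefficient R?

R = 0.0489

On each side the TISE gives plane waves with k = √(2m(E − V))/ℏ: k₁ = √(2·1·5.04) = 3.175, k₂ = √(2·1·2.05) = 2.025.
Matching ψ and ψ′ at x = 0 gives r = (k₁ − k₂)/(k₁ + k₂), so R = r² = 0.04892 and T = 1 − R = 0.9511.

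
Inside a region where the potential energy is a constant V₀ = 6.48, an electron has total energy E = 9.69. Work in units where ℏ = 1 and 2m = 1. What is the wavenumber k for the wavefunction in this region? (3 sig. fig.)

k = 1.79

With E > V₀ the solution is oscillatory, ψ ∝ e^{±ikx} with k = √(2m(E − V₀))/ℏ.
k = √(2 × 0.5 × 3.21) = 1.792.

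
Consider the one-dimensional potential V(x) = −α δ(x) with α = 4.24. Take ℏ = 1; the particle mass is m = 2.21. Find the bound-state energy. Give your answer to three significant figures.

For x ≠ 0 the bound state is ψ ∝ e^{−κ|x|}; integrating the TISE across the delta gives the cusp condition 2κ = 2mα/ℏ², so κ = 9.370.
Then E = −ℏ²κ²/(2m) = −mα²/(2ℏ²) = -19.87.

E = -19.9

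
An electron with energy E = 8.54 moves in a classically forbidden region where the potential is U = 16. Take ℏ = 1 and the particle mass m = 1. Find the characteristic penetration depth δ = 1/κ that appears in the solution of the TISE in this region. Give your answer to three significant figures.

δ = 0.259

Since E < U the TISE in this region is ψ'' = κ²ψ with κ = √(2m(U − E))/ℏ.
κ = √(2 × 1 × 7.46) = 3.863. The penetration depth is δ = 1/κ = 0.259.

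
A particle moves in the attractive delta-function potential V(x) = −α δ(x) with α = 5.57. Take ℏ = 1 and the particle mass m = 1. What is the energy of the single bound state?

For x ≠ 0 the bound state is ψ ∝ e^{−κ|x|}; integrating the TISE across the delta gives the cusp condition 2κ = 2mα/ℏ², so κ = 5.570.
Then E = −ℏ²κ²/(2m) = −mα²/(2ℏ²) = -15.51.

E = -15.5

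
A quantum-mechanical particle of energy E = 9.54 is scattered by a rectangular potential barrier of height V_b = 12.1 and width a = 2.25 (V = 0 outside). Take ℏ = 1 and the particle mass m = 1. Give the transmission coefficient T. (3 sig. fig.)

E < V_b: inside the barrier ψ ∝ e^{±κx} with κ = √(2m(V_b − E))/ℏ = 2.263.
κa = 5.091, sinh(κa) = 81.29.
Matching ψ, ψ′ at both faces gives T = [1 + V_b² sinh²(κa) / (4E(V_b − E))]⁻¹ = 1/9904 = 0.000101.

T = 0.000101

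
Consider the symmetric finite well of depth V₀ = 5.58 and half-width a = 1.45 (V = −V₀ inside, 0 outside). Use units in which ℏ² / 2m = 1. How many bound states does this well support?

N = 3

The dimensionless depth is z₀ = a√(2mV₀)/ℏ = 1.45 × √(5.580) = 3.425.
The even/odd transcendental equations gain one root per π/2 in z₀, giving N = 1 + ⌊2z₀/π⌋ = 1 + ⌊2.181⌋ = 3.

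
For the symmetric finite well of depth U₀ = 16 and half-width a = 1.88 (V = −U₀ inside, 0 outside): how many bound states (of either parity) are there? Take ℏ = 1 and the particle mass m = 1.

N = 7

Define the well-strength parameter z₀ = (a/ℏ)√(2mU₀) = 1.88 × √(2·1·16) = 10.63.
A new bound state (alternating even/odd) appears each time z₀ passes a multiple of π/2, so N = ⌊2z₀/π⌋ + 1 = ⌊6.770⌋ + 1 = 7.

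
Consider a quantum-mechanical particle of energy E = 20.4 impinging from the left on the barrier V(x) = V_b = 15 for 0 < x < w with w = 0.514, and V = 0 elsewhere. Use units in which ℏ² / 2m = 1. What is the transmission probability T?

T = 0.694

Above the barrier the interior wavenumber is k₂ = √(2m(E − V_b))/ℏ = 2.324, giving phase k₂w = 1.194.
T = [1 + V_b² sin²(k₂w) / (4E(E − V_b))]⁻¹ = 1/1.442 = 0.694.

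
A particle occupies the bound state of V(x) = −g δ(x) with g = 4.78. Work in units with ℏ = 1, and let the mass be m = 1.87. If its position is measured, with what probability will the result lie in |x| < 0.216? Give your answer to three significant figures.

P = 0.979

The normalised bound state is ψ = √κ e^{−κ|x|} with κ = mg/ℏ² = 8.939.
P(|x| < d) = ∫_{−d}^{d} κ e^{−2κ|x|} dx = 1 − e^{−2κd} = 1 − e^{−3.861} = 0.9790.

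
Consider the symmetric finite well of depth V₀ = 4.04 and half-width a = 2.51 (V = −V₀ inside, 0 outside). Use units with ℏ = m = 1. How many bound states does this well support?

N = 5

Define the well-strength parameter z₀ = (a/ℏ)√(2mV₀) = 2.51 × √(2·1·4.04) = 7.135.
A new bound state (alternating even/odd) appears each time z₀ passes a multiple of π/2, so N = ⌊2z₀/π⌋ + 1 = ⌊4.542⌋ + 1 = 5.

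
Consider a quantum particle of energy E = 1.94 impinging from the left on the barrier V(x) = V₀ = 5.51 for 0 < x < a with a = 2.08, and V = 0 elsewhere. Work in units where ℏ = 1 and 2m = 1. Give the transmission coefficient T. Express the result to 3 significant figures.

Since E < V₀ the interior solution is evanescent with decay constant κ = √(2m(V₀ − E))/ℏ = 1.889.
κa = 3.930, sinh(κa) = 25.44.
The exact tunnelling result is T⁻¹ = 1 + V₀² sinh²(κa) / [4E(V₀ − E)] = 710.5, so T = 0.00141.

T = 0.00141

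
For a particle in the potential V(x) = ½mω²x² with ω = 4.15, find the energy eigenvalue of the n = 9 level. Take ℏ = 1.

E = 39.4

Using E_n = (n + ½)ℏω: E_9 = 9.5 × 4.15 = 39.43.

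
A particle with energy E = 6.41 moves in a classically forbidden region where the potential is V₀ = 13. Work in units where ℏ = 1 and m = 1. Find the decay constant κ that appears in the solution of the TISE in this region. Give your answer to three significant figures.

κ = 3.63

Since E < V₀ the TISE in this region is ψ'' = κ²ψ with κ = √(2m(V₀ − E))/ℏ.
κ = √(2 × 1 × 6.59) = 3.630.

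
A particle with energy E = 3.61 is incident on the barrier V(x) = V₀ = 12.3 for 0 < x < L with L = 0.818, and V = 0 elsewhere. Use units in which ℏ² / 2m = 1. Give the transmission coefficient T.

T = 0.0264

Since E < V₀ the interior solution is evanescent with decay constant κ = √(2m(V₀ − E))/ℏ = 2.948.
κL = 2.411, sinh(κL) = 5.530.
The exact tunnelling result is T⁻¹ = 1 + V₀² sinh²(κL) / [4E(V₀ − E)] = 37.87, so T = 0.0264.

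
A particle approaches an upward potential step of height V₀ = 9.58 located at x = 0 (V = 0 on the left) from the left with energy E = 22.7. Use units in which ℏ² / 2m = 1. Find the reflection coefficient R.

On each side the TISE gives plane waves with k = √(2m(E − V))/ℏ: k₁ = √(2·½·22.7) = 4.764, k₂ = √(2·½·13.12) = 3.622.
Matching ψ and ψ′ at x = 0 gives r = (k₁ − k₂)/(k₁ + k₂), so R = r² = 0.01855 and T = 1 − R = 0.9814.

R = 0.0186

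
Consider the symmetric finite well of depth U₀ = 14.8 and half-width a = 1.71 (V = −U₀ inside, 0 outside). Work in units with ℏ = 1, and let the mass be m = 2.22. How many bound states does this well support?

The dimensionless depth is z₀ = a√(2mU₀)/ℏ = 1.71 × √(65.71) = 13.86.
The even/odd transcendental equations gain one root per π/2 in z₀, giving N = 1 + ⌊2z₀/π⌋ = 1 + ⌊8.825⌋ = 9.

N = 9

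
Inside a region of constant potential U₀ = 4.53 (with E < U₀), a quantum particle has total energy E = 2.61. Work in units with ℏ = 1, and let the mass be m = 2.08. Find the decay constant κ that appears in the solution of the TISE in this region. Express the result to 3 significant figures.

κ = 2.83

Since E < U₀ the TISE in this region is ψ'' = κ²ψ with κ = √(2m(U₀ − E))/ℏ.
κ = √(2 × 2.08 × 1.92) = 2.826.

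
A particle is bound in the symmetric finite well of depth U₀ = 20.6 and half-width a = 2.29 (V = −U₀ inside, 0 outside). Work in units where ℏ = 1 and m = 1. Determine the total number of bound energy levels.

Define the well-strength parameter z₀ = (a/ℏ)√(2mU₀) = 2.29 × √(2·1·20.6) = 14.70.
The even/odd transcendental equations gain one root per π/2 in z₀, giving N = 1 + ⌊2z₀/π⌋ = 1 + ⌊9.358⌋ = 10.

N = 10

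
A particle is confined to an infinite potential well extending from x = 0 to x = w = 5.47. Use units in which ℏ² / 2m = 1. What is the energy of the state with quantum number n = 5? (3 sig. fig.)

E = 8.25

The infinite-well eigenfunctions ψ_n = √(2/w) sin(nπx/w) vanish at both walls, giving E_n = n²π²ℏ²/(2mw²).
E_5 = 5² × π² / (2 × 0.5 × 5.47²) = 8.246.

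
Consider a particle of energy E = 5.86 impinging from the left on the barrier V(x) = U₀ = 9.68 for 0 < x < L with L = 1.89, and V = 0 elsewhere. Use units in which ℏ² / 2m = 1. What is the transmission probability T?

E < U₀: inside the barrier ψ ∝ e^{±κx} with κ = √(2m(U₀ − E))/ℏ = 1.954.
κL = 3.694, sinh(κL) = 20.09.
Matching ψ, ψ′ at both faces gives T = [1 + U₀² sinh²(κL) / (4E(U₀ − E))]⁻¹ = 1/423.4 = 0.00236.

T = 0.00236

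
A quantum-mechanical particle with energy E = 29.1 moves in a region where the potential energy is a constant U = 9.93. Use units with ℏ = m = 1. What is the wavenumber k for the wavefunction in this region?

With E > U the solution is oscillatory, ψ ∝ e^{±ikx} with k = √(2m(E − U))/ℏ.
k = √(2 × 1 × 19.17) = 6.192.

k = 6.19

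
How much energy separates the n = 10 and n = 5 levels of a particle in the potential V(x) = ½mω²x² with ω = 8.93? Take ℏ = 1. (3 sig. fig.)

ΔE = 44.7

E_n = ℏω(n + ½), so ΔE = (10 − 5) ℏω = 5 × 8.93 = 44.65.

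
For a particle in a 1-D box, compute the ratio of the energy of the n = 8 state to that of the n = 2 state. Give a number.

16

Since E_n ∝ n², the ratio is (8/2)² = 16.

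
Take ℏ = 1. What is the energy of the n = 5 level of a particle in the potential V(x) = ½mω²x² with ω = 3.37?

E = 18.5

The oscillator eigenvalues are E_n = ℏω(n + ½), so E_5 = 3.37 × 5.5 = 18.54.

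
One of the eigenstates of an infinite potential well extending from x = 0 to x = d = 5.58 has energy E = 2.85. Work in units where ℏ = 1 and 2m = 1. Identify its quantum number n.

From E_n = n²π²ℏ²/(2md²) invert to n = √(2md²E)/(πℏ).
n = (5.58/π) × √(2 × 0.5 × 2.85) = 2.999 → n = 3.

n = 3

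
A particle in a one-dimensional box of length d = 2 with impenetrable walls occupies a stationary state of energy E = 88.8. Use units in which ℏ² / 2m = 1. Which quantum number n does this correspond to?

n = 6

For an infinite well E_n = n²π²ℏ²/(2md²), so n = (d/πℏ)√(2mE).
n = (2/π) × √(2 × 0.5 × 88.8) = 5.999 → n = 6.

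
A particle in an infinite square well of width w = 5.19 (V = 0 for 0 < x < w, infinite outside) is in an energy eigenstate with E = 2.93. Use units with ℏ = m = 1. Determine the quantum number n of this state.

n = 4

For an infinite well E_n = n²π²ℏ²/(2mw²), so n = (w/πℏ)√(2mE).
n = (5.19/π) × √(2 × 1 × 2.93) = 3.999 → n = 4.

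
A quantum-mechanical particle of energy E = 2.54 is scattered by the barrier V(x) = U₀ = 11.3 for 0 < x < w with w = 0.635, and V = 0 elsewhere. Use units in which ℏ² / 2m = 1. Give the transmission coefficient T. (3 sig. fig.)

T = 0.0638

E < U₀: inside the barrier ψ ∝ e^{±κx} with κ = √(2m(U₀ − E))/ℏ = 2.960.
κw = 1.879, sinh(κw) = 3.199.
Matching ψ, ψ′ at both faces gives T = [1 + U₀² sinh²(κw) / (4E(U₀ − E))]⁻¹ = 1/15.68 = 0.0638.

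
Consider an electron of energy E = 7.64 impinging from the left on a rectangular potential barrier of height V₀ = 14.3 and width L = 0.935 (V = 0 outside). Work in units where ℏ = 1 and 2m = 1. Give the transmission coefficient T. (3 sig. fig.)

T = 0.0314

Since E < V₀ the interior solution is evanescent with decay constant κ = √(2m(V₀ − E))/ℏ = 2.581.
κL = 2.413, sinh(κL) = 5.539.
The exact tunnelling result is T⁻¹ = 1 + V₀² sinh²(κL) / [4E(V₀ − E)] = 31.82, so T = 0.0314.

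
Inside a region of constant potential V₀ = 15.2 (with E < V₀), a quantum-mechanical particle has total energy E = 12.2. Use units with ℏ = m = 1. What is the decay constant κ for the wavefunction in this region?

κ = 2.45

Since E < V₀ the TISE in this region is ψ'' = κ²ψ with κ = √(2m(V₀ − E))/ℏ.
κ = √(2 × 1 × 3) = 2.449.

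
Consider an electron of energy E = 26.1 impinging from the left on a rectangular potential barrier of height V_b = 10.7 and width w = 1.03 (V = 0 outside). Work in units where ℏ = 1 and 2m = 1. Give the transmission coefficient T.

T = 0.958

Above the barrier the interior wavenumber is k₂ = √(2m(E − V_b))/ℏ = 3.924, giving phase k₂w = 4.042.
T = [1 + V_b² sin²(k₂w) / (4E(E − V_b))]⁻¹ = 1/1.044 = 0.958.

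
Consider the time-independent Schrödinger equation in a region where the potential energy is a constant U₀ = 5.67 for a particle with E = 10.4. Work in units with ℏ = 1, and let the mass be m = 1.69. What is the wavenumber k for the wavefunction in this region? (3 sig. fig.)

With E > U₀ the solution is oscillatory, ψ ∝ e^{±ikx} with k = √(2m(E − U₀))/ℏ.
k = √(2 × 1.69 × 4.73) = 3.998.

k = 4.00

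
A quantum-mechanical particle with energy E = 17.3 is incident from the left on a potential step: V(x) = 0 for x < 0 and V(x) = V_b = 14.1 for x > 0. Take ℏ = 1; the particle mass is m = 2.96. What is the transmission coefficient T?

The wavenumbers are k₁ = √(2mE)/ℏ = 10.12 on the left and k₂ = √(2m(E − V_b))/ℏ = 4.352 on the right.
Continuity of ψ and ψ′ at the step yields the reflection amplitude r = (k₁ − k₂)/(k₁ + k₂) = 0.3985; thus R = |r|² = 0.1588, T = 0.8412.

T = 0.841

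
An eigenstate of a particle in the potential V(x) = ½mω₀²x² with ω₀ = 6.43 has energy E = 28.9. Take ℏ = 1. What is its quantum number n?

n = 4

E_n = ℏω₀(n + ½) ⇒ n = E/(ℏω₀) − ½ = 28.9/6.43 − 0.5 = 3.995 → n = 4.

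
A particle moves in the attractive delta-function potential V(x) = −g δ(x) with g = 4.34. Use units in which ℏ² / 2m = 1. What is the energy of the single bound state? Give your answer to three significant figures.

E = -4.71

For x ≠ 0 the bound state is ψ ∝ e^{−κ|x|}; integrating the TISE across the delta gives the cusp condition 2κ = 2mg/ℏ², so κ = 2.170.
Then E = −ℏ²κ²/(2m) = −mg²/(2ℏ²) = -4.709.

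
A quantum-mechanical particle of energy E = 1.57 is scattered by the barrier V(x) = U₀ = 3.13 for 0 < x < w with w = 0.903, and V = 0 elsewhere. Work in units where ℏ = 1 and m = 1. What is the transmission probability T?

T = 0.152

E < U₀: inside the barrier ψ ∝ e^{±κx} with κ = √(2m(U₀ − E))/ℏ = 1.766.
κw = 1.595, sinh(κw) = 2.363.
The exact tunnelling result is T⁻¹ = 1 + U₀² sinh²(κw) / [4E(U₀ − E)] = 6.583, so T = 0.152.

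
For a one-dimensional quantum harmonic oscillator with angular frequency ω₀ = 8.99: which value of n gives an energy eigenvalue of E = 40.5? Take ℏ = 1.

E_n = ℏω₀(n + ½) ⇒ n = E/(ℏω₀) − ½ = 40.5/8.99 − 0.5 = 4.005 → n = 4.

n = 4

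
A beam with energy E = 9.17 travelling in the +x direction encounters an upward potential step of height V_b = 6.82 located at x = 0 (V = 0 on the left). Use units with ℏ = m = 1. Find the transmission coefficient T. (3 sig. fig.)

The wavenumbers are k₁ = √(2mE)/ℏ = 4.283 on the left and k₂ = √(2m(E − V_b))/ℏ = 2.168 on the right.
Continuity of ψ and ψ′ at the step yields the reflection amplitude r = (k₁ − k₂)/(k₁ + k₂) = 0.3278; thus R = |r|² = 0.1075, T = 0.8925.

T = 0.893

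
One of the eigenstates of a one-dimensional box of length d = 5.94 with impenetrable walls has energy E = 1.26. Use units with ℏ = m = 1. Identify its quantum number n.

For an infinite well E_n = n²π²ℏ²/(2md²), so n = (d/πℏ)√(2mE).
n = (5.94/π) × √(2 × 1 × 1.26) = 3.001 → n = 3.

n = 3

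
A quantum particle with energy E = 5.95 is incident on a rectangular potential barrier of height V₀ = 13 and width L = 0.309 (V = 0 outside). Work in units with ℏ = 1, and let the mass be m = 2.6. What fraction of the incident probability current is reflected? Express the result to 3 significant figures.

R = 0.910

E < V₀: inside the barrier ψ ∝ e^{±κx} with κ = √(2m(V₀ − E))/ℏ = 6.055.
κL = 1.871, sinh(κL) = 3.170.
Matching ψ, ψ′ at both faces gives T = [1 + V₀² sinh²(κL) / (4E(V₀ − E))]⁻¹ = 1/11.12 = 0.0899.
R = 1 − T = 0.910.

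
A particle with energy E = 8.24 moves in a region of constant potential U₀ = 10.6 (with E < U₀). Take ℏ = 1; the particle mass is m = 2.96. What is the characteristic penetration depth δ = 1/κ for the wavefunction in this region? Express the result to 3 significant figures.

δ = 0.268

Since E < U₀ the TISE in this region is ψ'' = κ²ψ with κ = √(2m(U₀ − E))/ℏ.
κ = √(2 × 2.96 × 2.36) = 3.738. The penetration depth is δ = 1/κ = 0.268.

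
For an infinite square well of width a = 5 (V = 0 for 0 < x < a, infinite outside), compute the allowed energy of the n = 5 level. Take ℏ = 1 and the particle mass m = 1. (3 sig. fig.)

The infinite-well eigenfunctions ψ_n = √(2/a) sin(nπx/a) vanish at both walls, giving E_n = n²π²ℏ²/(2ma²).
E_5 = 5² × π² / (2 × 1 × 5²) = 4.935.

E = 4.93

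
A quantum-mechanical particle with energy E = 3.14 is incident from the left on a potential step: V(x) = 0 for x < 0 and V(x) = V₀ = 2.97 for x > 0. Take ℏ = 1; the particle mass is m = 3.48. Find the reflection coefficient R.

R = 0.387

The wavenumbers are k₁ = √(2mE)/ℏ = 4.675 on the left and k₂ = √(2m(E − V₀))/ℏ = 1.088 on the right.
Continuity of ψ and ψ′ at the step yields the reflection amplitude r = (k₁ − k₂)/(k₁ + k₂) = 0.6225; thus R = |r|² = 0.3875, T = 0.6125.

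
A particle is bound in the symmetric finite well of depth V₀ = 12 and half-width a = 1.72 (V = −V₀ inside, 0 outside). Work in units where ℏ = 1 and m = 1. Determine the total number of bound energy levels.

N = 6

The dimensionless depth is z₀ = a√(2mV₀)/ℏ = 1.72 × √(24.00) = 8.426.
The even/odd transcendental equations gain one root per π/2 in z₀, giving N = 1 + ⌊2z₀/π⌋ = 1 + ⌊5.364⌋ = 6.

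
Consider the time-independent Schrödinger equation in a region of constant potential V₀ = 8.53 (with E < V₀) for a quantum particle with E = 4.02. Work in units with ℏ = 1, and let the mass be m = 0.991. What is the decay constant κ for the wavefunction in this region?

Since E < V₀ the TISE in this region is ψ'' = κ²ψ with κ = √(2m(V₀ − E))/ℏ.
κ = √(2 × 0.991 × 4.51) = 2.990.

κ = 2.99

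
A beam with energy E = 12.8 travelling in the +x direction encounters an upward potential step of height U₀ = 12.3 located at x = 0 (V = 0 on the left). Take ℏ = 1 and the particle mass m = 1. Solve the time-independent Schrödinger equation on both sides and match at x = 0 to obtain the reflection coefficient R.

R = 0.449

The wavenumbers are k₁ = √(2mE)/ℏ = 5.060 on the left and k₂ = √(2m(E − U₀))/ℏ = 1.000 on the right.
Matching ψ and ψ′ at x = 0 gives r = (k₁ − k₂)/(k₁ + k₂), so R = r² = 0.4488 and T = 1 − R = 0.5512.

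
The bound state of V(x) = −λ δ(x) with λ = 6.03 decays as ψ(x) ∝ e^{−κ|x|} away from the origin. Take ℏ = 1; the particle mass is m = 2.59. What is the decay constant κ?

κ = 15.6

Integrating the TISE across x = 0 gives the cusp condition ψ'(0⁺) − ψ'(0⁻) = −(2mλ/ℏ²)ψ(0).
With ψ ∝ e^{−κ|x|} this yields −2κ = −2mλ/ℏ², so κ = mλ/ℏ² = 15.62.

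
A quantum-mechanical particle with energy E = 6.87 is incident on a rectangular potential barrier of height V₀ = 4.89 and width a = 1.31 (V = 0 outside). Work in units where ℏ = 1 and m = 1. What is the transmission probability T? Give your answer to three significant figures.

Above the barrier the interior wavenumber is k₂ = √(2m(E − V₀))/ℏ = 1.990, giving phase k₂a = 2.607.
T = [1 + V₀² sin²(k₂a) / (4E(E − V₀))]⁻¹ = 1/1.114 = 0.898.

T = 0.898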